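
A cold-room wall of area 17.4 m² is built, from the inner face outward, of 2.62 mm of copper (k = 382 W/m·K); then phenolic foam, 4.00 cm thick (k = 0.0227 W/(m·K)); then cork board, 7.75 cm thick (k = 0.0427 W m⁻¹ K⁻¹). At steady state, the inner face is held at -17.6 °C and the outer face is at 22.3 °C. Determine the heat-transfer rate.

Series thermal resistances, inner to outer:
  R_copper = L/(kA) = 0.00262/(382·17.4) = 3.942×10^-7 K/W
  R_phenolic foam = L/(kA) = 0.0400/(0.0227·17.4) = 0.1013 K/W
  R_cork board = L/(kA) = 0.0775/(0.0427·17.4) = 0.1043 K/W
ΣR = 3.942×10^-7 + 0.1013 + 0.1043 = 0.2056 K/W
Q = ΔT/ΣR = (-17.6 °C − 22.3 °C)/0.2056 = -194 W
(Negative Q ⇒ heat flows inward; heat gain = 194 W.)

Q = 194 W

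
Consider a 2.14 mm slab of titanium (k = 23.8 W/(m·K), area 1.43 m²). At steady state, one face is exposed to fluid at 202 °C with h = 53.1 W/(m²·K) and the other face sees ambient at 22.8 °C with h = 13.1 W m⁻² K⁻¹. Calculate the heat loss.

Treat each layer as a resistance in series:
  R_conv,in = 1/(hA) = 1/(53.1·1.43) = 0.01317 K/W
  R_titanium = L/(kA) = 0.00214/(23.8·1.43) = 6.288×10^-5 K/W
  R_conv,out = 1/(hA) = 1/(13.1·1.43) = 0.05338 K/W
ΣR = 0.01317 + 6.288×10^-5 + 0.05338 = 0.06661 K/W
Q = ΔT/ΣR = (202 °C − 22.8 °C)/0.06661 = 2690 W

Q = 2.69 kW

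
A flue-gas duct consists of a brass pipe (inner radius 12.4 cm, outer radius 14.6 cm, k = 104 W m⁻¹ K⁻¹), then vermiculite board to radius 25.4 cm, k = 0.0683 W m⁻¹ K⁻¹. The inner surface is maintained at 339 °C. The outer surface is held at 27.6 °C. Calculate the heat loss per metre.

Resistance network (inner→outer):
  R'_brass = ln(0.146/0.124)/(2πk) = 0.1633/(2π·104) = 2.499×10^-4 m·K/W
  R'_vermiculite board = ln(0.254/0.146)/(2πk) = 0.5537/(2π·0.0683) = 1.290 m·K/W
ΣR = 2.499×10^-4 + 1.290 = 1.290 m·K/W
Q' = ΔT/ΣR = (339 °C − 27.6 °C)/1.290 = 241 W/m

Q' = 241 W/m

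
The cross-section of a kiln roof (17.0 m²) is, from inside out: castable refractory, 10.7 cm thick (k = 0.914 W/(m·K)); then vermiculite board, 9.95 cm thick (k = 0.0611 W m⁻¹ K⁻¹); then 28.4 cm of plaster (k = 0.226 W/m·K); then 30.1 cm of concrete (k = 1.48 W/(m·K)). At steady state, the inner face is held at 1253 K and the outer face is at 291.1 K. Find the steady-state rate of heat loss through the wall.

Q = 5.10 kW

Series thermal resistances, inner to outer:
  R_castable refractory = L/(kA) = 0.107/(0.914·17.0) = 0.006886 K/W
  R_vermiculite board = L/(kA) = 0.0995/(0.0611·17.0) = 0.09579 K/W
  R_plaster = L/(kA) = 0.284/(0.226·17.0) = 0.07392 K/W
  R_concrete = L/(kA) = 0.301/(1.48·17.0) = 0.01196 K/W
ΣR = 0.006886 + 0.09579 + 0.07392 + 0.01196 = 0.1886 K/W
Q = ΔT/ΣR = (1253 K − 291.1 K)/0.1886 = 5100 W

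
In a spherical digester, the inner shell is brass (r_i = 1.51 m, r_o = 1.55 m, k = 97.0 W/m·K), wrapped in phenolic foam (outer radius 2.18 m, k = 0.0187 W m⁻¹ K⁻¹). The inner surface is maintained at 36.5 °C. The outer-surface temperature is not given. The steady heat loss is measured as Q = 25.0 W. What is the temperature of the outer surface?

Series resistances:
  R_brass = (1/1.51 − 1/1.55)/(4πk) = 0.01709/(4π·97.0) = 1.402×10^-5 K/W
  R_phenolic foam = (1/1.55 − 1/2.18)/(4πk) = 0.1864/(4π·0.0187) = 0.7934 K/W
ΣR = 0.7934 K/W
ΔT = Q·ΣR = 25.0 × 0.7934 = 19.84 K
Heat flows outward, so T_out = T_in − ΔT = 36.5 − 19.84 = 16.7 °C

T_out = 16.7 °C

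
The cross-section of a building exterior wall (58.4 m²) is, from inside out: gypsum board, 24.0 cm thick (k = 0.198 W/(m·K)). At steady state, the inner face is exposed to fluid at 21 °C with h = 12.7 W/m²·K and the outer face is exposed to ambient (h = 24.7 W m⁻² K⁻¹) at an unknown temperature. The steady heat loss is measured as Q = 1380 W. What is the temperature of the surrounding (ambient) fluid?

Sum the resistances:
  R_conv,in = 1/(hA) = 1/(12.7·58.4) = 0.001348 K/W
  R_gypsum board = L/(kA) = 0.240/(0.198·58.4) = 0.02076 K/W
  R_conv,out = 1/(hA) = 1/(24.7·58.4) = 6.933×10^-4 K/W
ΣR = 0.02280 K/W
ΔT = Q·ΣR = 1380 × 0.02280 = 31.46 K
Heat flows outward, so T_out = T_in − ΔT = 21 − 31.46 = -10.5 °C

T_out = -10.5 °C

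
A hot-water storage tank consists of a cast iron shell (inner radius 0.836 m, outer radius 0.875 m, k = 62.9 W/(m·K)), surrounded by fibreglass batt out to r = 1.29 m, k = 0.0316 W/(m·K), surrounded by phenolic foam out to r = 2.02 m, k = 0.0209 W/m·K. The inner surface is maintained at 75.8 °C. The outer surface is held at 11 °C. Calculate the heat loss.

Series thermal resistances, inner to outer:
  R_cast iron = (1/0.836 − 1/0.875)/(4πk) = 0.05332/(4π·62.9) = 6.745×10^-5 K/W
  R_fibreglass batt = (1/0.875 − 1/1.29)/(4πk) = 0.3677/(4π·0.0316) = 0.9259 K/W
  R_phenolic foam = (1/1.29 − 1/2.02)/(4πk) = 0.2801/(4π·0.0209) = 1.067 K/W
ΣR = 6.745×10^-5 + 0.9259 + 1.067 = 1.993 K/W
Q = ΔT/ΣR = (75.8 °C − 11 °C)/1.993 = 32.5 W

Q = 32.5 W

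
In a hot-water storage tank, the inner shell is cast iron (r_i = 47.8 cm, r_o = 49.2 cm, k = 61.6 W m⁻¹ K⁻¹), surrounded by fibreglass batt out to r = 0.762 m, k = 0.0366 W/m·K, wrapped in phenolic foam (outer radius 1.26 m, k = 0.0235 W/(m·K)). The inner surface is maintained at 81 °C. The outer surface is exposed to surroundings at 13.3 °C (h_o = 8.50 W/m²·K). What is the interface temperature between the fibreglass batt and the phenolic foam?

T = 49.1 °C

Resistance network (inner→outer):
  R_cast iron = (1/0.478 − 1/0.492)/(4πk) = 0.05953/(4π·61.6) = 7.690×10^-5 K/W
  R_fibreglass batt = (1/0.492 − 1/0.762)/(4πk) = 0.7202/(4π·0.0366) = 1.566 K/W
  R_phenolic foam = (1/0.762 − 1/1.26)/(4πk) = 0.5187/(4π·0.0235) = 1.756 K/W
  R_conv,out = 1/(4πr²h) = 1/(4π·1.26²·8.50) = 0.005897 K/W
ΣR = 7.690×10^-5 + 1.566 + 1.756 + 0.005897 = 3.328 K/W
Q = ΔT/ΣR = (81 °C − 13.3 °C)/3.328 = 20.34 W
From the inner boundary to the fibreglass batt/phenolic foam interface, ΣR_partial = 1.566 K/W.
T_interface = T_in − Q·ΣR_partial = 81 °C − (20.34)(1.566) = 49.1 °C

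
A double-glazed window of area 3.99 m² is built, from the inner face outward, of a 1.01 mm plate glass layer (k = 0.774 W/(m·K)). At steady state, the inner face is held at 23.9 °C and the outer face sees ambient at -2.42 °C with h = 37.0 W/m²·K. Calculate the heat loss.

Series thermal resistances, inner to outer:
  R_plate glass = L/(kA) = 0.00101/(0.774·3.99) = 3.270×10^-4 K/W
  R_conv,out = 1/(hA) = 1/(37.0·3.99) = 0.006774 K/W
ΣR = 3.270×10^-4 + 0.006774 = 0.007101 K/W
Q = ΔT/ΣR = (23.9 °C − -2.42 °C)/0.007101 = 3710 W

Q = 3710 W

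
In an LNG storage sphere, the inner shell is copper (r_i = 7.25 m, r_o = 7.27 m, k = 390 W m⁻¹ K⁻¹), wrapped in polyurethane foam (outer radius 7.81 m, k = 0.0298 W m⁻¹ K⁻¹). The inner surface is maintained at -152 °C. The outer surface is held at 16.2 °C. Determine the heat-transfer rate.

Q = 6620 W

Series thermal resistances, inner to outer:
  R_copper = (1/7.25 − 1/7.27)/(4πk) = 3.795×10^-4/(4π·390) = 7.743×10^-8 K/W
  R_polyurethane foam = (1/7.27 − 1/7.81)/(4πk) = 0.009511/(4π·0.0298) = 0.02540 K/W
ΣR = 7.743×10^-8 + 0.02540 = 0.02540 K/W
Q = ΔT/ΣR = (-152 °C − 16.2 °C)/0.02540 = -6620 W
(Negative Q ⇒ heat flows inward; heat gain = 6620 W.)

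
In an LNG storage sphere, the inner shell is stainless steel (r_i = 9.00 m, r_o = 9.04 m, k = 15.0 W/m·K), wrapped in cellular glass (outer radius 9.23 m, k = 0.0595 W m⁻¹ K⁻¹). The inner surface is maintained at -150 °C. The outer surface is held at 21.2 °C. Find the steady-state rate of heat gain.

Series thermal resistances, inner to outer:
  R_stainless steel = (1/9.00 − 1/9.04)/(4πk) = 4.916×10^-4/(4π·15.0) = 2.608×10^-6 K/W
  R_cellular glass = (1/9.04 − 1/9.23)/(4πk) = 0.002277/(4π·0.0595) = 0.003045 K/W
ΣR = 2.608×10^-6 + 0.003045 = 0.003048 K/W
Q = ΔT/ΣR = (-150 °C − 21.2 °C)/0.003048 = -56200 W
(Negative Q ⇒ heat flows inward; heat gain = 56200 W.)

Q = 56.2 kW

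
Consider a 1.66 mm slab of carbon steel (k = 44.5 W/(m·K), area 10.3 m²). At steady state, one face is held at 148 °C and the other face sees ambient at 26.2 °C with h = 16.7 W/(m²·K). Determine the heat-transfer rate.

Series thermal resistances, inner to outer:
  R_carbon steel = L/(kA) = 0.00166/(44.5·10.3) = 3.622×10^-6 K/W
  R_conv,out = 1/(hA) = 1/(16.7·10.3) = 0.005814 K/W
ΣR = 3.622×10^-6 + 0.005814 = 0.005818 K/W
Q = ΔT/ΣR = (148 °C − 26.2 °C)/0.005818 = 20900 W

Q = 20900 W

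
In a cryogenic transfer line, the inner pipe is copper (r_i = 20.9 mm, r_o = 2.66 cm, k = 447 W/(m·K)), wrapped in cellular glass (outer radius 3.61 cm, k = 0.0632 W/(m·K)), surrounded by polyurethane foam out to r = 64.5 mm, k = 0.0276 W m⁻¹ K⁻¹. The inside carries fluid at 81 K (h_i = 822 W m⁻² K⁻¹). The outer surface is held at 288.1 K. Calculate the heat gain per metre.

Q' = 50.2 W/m

Treat each layer as a resistance in series:
  R'_conv,in = 1/(2πr h) = 1/(2π·0.0209·822) = 0.009264 m·K/W
  R'_copper = ln(0.0266/0.0209)/(2πk) = 0.2412/(2π·447) = 8.587×10^-5 m·K/W
  R'_cellular glass = ln(0.0361/0.0266)/(2πk) = 0.3054/(2π·0.0632) = 0.7690 m·K/W
  R'_polyurethane foam = ln(0.0645/0.0361)/(2πk) = 0.5804/(2π·0.0276) = 3.347 m·K/W
ΣR = 0.009264 + 8.587×10^-5 + 0.7690 + 3.347 = 4.125 m·K/W
Q' = ΔT/ΣR = (81 K − 288.1 K)/4.125 = -50.2 W/m
(Negative Q' ⇒ heat flows inward; heat gain = 50.2 W/m.)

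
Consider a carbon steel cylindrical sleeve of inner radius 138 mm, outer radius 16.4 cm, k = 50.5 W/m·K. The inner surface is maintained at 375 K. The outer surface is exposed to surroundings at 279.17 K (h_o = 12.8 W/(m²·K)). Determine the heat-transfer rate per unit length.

Series thermal resistances, inner to outer:
  R'_carbon steel = ln(0.164/0.138)/(2πk) = 0.1726/(2π·50.5) = 5.440×10^-4 m·K/W
  R'_conv,out = 1/(2πr h) = 1/(2π·0.164·12.8) = 0.07582 m·K/W
ΣR = 5.440×10^-4 + 0.07582 = 0.07636 m·K/W
Q' = ΔT/ΣR = (375 K − 279.17 K)/0.07636 = 1250 W/m

Q' = 1250 W/m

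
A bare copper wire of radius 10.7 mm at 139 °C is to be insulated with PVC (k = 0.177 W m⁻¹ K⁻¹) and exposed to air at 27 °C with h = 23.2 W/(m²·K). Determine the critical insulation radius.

For a cylinder, r_cr = k_ins/h = 0.177/23.2 = 0.00763 m = 0.763 cm

r_cr = 0.763 cm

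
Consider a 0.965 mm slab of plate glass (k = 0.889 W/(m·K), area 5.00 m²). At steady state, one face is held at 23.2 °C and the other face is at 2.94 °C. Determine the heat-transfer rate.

Q = kA·ΔT/L = 0.889 × 5.00 × |23.2 °C − 2.94 °C| / 9.65×10^-4 = 93300 W

Q = 93.3 kW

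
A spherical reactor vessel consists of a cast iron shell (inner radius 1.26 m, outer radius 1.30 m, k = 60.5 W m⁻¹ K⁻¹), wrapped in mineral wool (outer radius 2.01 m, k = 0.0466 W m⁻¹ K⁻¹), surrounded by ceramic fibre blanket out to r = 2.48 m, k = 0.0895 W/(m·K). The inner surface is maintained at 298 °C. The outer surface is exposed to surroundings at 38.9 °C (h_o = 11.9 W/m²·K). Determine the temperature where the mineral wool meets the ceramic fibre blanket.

T = 79.0 °C

Treat each layer as a resistance in series:
  R_cast iron = (1/1.26 − 1/1.30)/(4πk) = 0.02442/(4π·60.5) = 3.212×10^-5 K/W
  R_mineral wool = (1/1.30 − 1/2.01)/(4πk) = 0.2717/(4π·0.0466) = 0.4640 K/W
  R_ceramic fibre blanket = (1/2.01 − 1/2.48)/(4πk) = 0.09429/(4π·0.0895) = 0.08383 K/W
  R_conv,out = 1/(4πr²h) = 1/(4π·2.48²·11.9) = 0.001087 K/W
ΣR = 3.212×10^-5 + 0.4640 + 0.08383 + 0.001087 = 0.5489 K/W
Q = ΔT/ΣR = (298 °C − 38.9 °C)/0.5489 = 472.0 W
From the inner boundary to the mineral wool/ceramic fibre blanket interface, ΣR_partial = 0.4640 K/W.
T_interface = T_in − Q·ΣR_partial = 298 °C − (472.0)(0.4640) = 79.0 °C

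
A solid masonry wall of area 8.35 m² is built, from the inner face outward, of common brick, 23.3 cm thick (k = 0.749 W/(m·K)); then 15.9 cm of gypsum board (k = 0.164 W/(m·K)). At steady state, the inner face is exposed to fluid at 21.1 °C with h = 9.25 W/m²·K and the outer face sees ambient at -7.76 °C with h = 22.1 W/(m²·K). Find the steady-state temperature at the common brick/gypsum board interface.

T = 12.7 °C

Treat each layer as a resistance in series:
  R_conv,in = 1/(hA) = 1/(9.25·8.35) = 0.01295 K/W
  R_common brick = L/(kA) = 0.233/(0.749·8.35) = 0.03726 K/W
  R_gypsum board = L/(kA) = 0.159/(0.164·8.35) = 0.1161 K/W
  R_conv,out = 1/(hA) = 1/(22.1·8.35) = 0.005419 K/W
ΣR = 0.01295 + 0.03726 + 0.1161 + 0.005419 = 0.1717 K/W
Q = ΔT/ΣR = (21.1 °C − -7.76 °C)/0.1717 = 168.1 W
From the inner boundary to the common brick/gypsum board interface, ΣR_partial = 0.05021 K/W.
T_interface = T_in − Q·ΣR_partial = 21.1 °C − (168.1)(0.05021) = 12.7 °C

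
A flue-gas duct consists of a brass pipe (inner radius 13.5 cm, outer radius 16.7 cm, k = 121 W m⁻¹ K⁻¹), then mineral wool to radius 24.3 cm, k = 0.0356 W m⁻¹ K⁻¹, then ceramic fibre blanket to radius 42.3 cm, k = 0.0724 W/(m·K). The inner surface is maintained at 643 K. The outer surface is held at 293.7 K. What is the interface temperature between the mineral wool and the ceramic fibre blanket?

Series thermal resistances, inner to outer:
  R'_brass = ln(0.167/0.135)/(2πk) = 0.2127/(2π·121) = 2.798×10^-4 m·K/W
  R'_mineral wool = ln(0.243/0.167)/(2πk) = 0.3751/(2π·0.0356) = 1.677 m·K/W
  R'_ceramic fibre blanket = ln(0.423/0.243)/(2πk) = 0.5543/(2π·0.0724) = 1.219 m·K/W
ΣR = 2.798×10^-4 + 1.677 + 1.219 = 2.896 m·K/W
Q' = ΔT/ΣR = (643 K − 293.7 K)/2.896 = 120.6 W/m
From the inner boundary to the mineral wool/ceramic fibre blanket interface, ΣR_partial = 1.677 m·K/W.
T_interface = T_in − Q'·ΣR_partial = 643 K − (120.6)(1.677) = 441 K

T = 441 K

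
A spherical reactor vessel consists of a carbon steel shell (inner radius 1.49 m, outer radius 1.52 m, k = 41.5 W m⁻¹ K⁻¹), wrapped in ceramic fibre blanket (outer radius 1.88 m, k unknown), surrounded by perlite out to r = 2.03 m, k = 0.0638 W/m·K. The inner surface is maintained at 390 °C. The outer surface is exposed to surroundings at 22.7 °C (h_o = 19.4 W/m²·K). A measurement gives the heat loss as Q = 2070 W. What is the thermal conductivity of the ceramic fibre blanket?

k = 0.0787 W/m·K

ΣR = ΔT/Q = |390 − 22.7|/2070 = 0.1774 K/W
Known resistances:
  R_carbon steel = (1/1.49 − 1/1.52)/(4πk) = 0.01325/(4π·41.5) = 2.540×10^-5 K/W
  R_perlite = (1/1.88 − 1/2.03)/(4πk) = 0.03930/(4π·0.0638) = 0.04902 K/W
  R_conv,out = 1/(4πr²h) = 1/(4π·2.03²·19.4) = 9.954×10^-4 K/W
R_ceramic fibre blanket = ΣR − ΣR_known = 0.1774 − 0.05004 = 0.1274 K/W
(1/r₁−1/r₂)/(4πk) = 0.1274 ⇒ k = 0.1260/(4π·0.1274) = 0.0787 W/m·K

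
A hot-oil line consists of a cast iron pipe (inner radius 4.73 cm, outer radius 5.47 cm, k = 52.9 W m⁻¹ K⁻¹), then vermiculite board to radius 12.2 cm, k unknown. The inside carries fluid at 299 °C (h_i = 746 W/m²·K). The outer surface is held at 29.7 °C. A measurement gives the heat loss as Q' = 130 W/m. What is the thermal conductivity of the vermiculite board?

k = 0.0618 W/m·K

ΣR = ΔT/Q' = |299 − 29.7|/130 = 2.072 m·K/W
Known resistances:
  R'_conv,in = 1/(2πr h) = 1/(2π·0.0473·746) = 0.004510 m·K/W
  R'_cast iron = ln(0.0547/0.0473)/(2πk) = 0.1454/(2π·52.9) = 4.373×10^-4 m·K/W
R_vermiculite board = ΣR − ΣR_known = 2.072 − 0.004947 = 2.067 m·K/W
ln(r₂/r₁)/(2πk) = 2.067 ⇒ k = 0.8022/(2π·2.067) = 0.0618 W/m·K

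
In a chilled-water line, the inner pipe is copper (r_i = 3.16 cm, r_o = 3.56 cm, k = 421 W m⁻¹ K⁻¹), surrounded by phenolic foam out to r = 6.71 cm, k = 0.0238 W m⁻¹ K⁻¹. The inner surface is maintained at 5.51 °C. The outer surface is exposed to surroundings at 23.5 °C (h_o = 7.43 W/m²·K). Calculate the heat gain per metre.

Q' = 3.95 W/m

Treat each layer as a resistance in series:
  R'_copper = ln(0.0356/0.0316)/(2πk) = 0.1192/(2π·421) = 4.506×10^-5 m·K/W
  R'_phenolic foam = ln(0.0671/0.0356)/(2πk) = 0.6338/(2π·0.0238) = 4.239 m·K/W
  R'_conv,out = 1/(2πr h) = 1/(2π·0.0671·7.43) = 0.3192 m·K/W
ΣR = 4.506×10^-5 + 4.239 + 0.3192 = 4.558 m·K/W
Q' = ΔT/ΣR = (5.51 °C − 23.5 °C)/4.558 = -3.95 W/m
(Negative Q' ⇒ heat flows inward; heat gain = 3.95 W/m.)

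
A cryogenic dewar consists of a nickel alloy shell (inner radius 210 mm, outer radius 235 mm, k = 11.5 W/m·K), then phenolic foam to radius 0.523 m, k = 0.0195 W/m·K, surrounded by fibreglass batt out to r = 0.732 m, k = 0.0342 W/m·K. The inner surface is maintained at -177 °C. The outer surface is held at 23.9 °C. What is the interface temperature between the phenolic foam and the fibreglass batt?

Resistance network (inner→outer):
  R_nickel alloy = (1/0.210 − 1/0.235)/(4πk) = 0.5066/(4π·11.5) = 0.003505 K/W
  R_phenolic foam = (1/0.235 − 1/0.523)/(4πk) = 2.343/(4π·0.0195) = 9.563 K/W
  R_fibreglass batt = (1/0.523 − 1/0.732)/(4πk) = 0.5459/(4π·0.0342) = 1.270 K/W
ΣR = 0.003505 + 9.563 + 1.270 = 10.84 K/W
Q = ΔT/ΣR = (-177 °C − 23.9 °C)/10.84 = -18.53 W
From the inner boundary to the phenolic foam/fibreglass batt interface, ΣR_partial = 9.567 K/W.
T_interface = T_in − Q·ΣR_partial = -177 °C − (-18.53)(9.567) = 0.3 °C

T = 0.3 °C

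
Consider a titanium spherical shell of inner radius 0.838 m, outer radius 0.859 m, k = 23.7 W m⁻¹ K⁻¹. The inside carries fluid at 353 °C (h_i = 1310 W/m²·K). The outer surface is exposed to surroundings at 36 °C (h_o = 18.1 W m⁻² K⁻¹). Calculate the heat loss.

Q = 51.6 kW

Series thermal resistances, inner to outer:
  R_conv,in = 1/(4πr²h) = 1/(4π·0.838²·1310) = 8.650×10^-5 K/W
  R_titanium = (1/0.838 − 1/0.859)/(4πk) = 0.02917/(4π·23.7) = 9.795×10^-5 K/W
  R_conv,out = 1/(4πr²h) = 1/(4π·0.859²·18.1) = 0.005958 K/W
ΣR = 8.650×10^-5 + 9.795×10^-5 + 0.005958 = 0.006142 K/W
Q = ΔT/ΣR = (353 °C − 36 °C)/0.006142 = 51600 W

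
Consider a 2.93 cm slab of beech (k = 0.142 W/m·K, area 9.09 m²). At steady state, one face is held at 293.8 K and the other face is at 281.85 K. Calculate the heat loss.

Q = 526 W

Q = kA·ΔT/L = 0.142 × 9.09 × |293.8 K − 281.85 K| / 0.0293 = 526 W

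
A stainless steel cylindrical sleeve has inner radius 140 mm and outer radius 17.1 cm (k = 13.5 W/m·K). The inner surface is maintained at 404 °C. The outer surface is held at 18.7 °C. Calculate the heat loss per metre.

Q' = 1.63×10^5 W/m

Q' = 2πk·ΔT/ln(r₂/r₁) = 2π × 13.5 × 385.3 / ln(0.171/0.140) = 1.63×10^5 W/m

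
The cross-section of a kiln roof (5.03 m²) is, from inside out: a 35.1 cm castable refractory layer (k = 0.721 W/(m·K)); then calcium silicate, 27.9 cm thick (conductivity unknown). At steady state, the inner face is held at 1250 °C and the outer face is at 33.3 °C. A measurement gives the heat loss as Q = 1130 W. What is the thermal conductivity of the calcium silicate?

ΣR = ΔT/Q = |1250 − 33.3|/1130 = 1.077 K/W
Known resistances:
  R_castable refractory = L/(kA) = 0.351/(0.721·5.03) = 0.09678 K/W
R_calcium silicate = ΣR − ΣR_known = 1.077 − 0.09678 = 0.9802 K/W
L/(kA) = 0.9802 ⇒ k = 0.279/(0.9802·5.03) = 0.0566 W/m·K

k = 0.0566 W/m·K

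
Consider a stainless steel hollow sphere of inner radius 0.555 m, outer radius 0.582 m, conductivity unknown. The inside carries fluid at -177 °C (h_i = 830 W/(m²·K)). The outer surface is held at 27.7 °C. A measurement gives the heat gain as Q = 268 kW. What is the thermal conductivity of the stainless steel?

k = 14.7 W/m·K

ΣR = ΔT/Q = |-177 − 27.7|/2.68×10^5 = 7.638×10^-4 K/W
Known resistances:
  R_conv,in = 1/(4πr²h) = 1/(4π·0.555²·830) = 3.113×10^-4 K/W
R_stainless steel = ΣR − ΣR_known = 7.638×10^-4 − 3.113×10^-4 = 4.525×10^-4 K/W
(1/r₁−1/r₂)/(4πk) = 4.525×10^-4 ⇒ k = 0.08359/(4π·4.525×10^-4) = 14.7 W/m·K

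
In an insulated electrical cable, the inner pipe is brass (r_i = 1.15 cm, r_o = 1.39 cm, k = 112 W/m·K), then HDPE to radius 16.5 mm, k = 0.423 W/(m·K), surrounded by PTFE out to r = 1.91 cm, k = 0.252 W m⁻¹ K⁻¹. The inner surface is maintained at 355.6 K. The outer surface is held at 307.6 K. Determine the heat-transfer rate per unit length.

Q' = 305 W/m

Treat each layer as a resistance in series:
  R'_brass = ln(0.0139/0.0115)/(2πk) = 0.1895/(2π·112) = 2.693×10^-4 m·K/W
  R'_HDPE = ln(0.0165/0.0139)/(2πk) = 0.1715/(2π·0.423) = 0.06452 m·K/W
  R'_PTFE = ln(0.0191/0.0165)/(2πk) = 0.1463/(2π·0.252) = 0.09242 m·K/W
ΣR = 2.693×10^-4 + 0.06452 + 0.09242 = 0.1572 m·K/W
Q' = ΔT/ΣR = (355.6 K − 307.6 K)/0.1572 = 305 W/m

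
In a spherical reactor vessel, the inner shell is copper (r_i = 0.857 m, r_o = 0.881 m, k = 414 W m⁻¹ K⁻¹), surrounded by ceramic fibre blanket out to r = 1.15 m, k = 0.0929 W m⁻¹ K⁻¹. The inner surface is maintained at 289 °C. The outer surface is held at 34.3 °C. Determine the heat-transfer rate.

Treat each layer as a resistance in series:
  R_copper = (1/0.857 − 1/0.881)/(4πk) = 0.03179/(4π·414) = 6.110×10^-6 K/W
  R_ceramic fibre blanket = (1/0.881 − 1/1.15)/(4πk) = 0.2655/(4π·0.0929) = 0.2274 K/W
ΣR = 6.110×10^-6 + 0.2274 = 0.2274 K/W
Q = ΔT/ΣR = (289 °C − 34.3 °C)/0.2274 = 1120 W

Q = 1120 W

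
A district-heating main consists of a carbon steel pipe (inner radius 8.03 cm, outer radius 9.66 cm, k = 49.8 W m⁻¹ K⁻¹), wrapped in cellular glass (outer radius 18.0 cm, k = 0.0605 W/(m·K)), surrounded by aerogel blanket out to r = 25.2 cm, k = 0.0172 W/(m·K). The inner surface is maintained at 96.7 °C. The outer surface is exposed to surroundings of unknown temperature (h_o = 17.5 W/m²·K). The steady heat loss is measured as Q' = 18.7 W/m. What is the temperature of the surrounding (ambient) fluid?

T_out = 7.18 °C

Sum the resistances:
  R'_carbon steel = ln(0.0966/0.0803)/(2πk) = 0.1848/(2π·49.8) = 5.906×10^-4 m·K/W
  R'_cellular glass = ln(0.180/0.0966)/(2πk) = 0.6224/(2π·0.0605) = 1.637 m·K/W
  R'_aerogel blanket = ln(0.252/0.180)/(2πk) = 0.3365/(2π·0.0172) = 3.113 m·K/W
  R'_conv,out = 1/(2πr h) = 1/(2π·0.252·17.5) = 0.03609 m·K/W
ΣR = 4.787 m·K/W
ΔT = Q'·ΣR = 18.7 × 4.787 = 89.52 K
Heat flows outward, so T_out = T_in − ΔT = 96.7 − 89.52 = 7.18 °C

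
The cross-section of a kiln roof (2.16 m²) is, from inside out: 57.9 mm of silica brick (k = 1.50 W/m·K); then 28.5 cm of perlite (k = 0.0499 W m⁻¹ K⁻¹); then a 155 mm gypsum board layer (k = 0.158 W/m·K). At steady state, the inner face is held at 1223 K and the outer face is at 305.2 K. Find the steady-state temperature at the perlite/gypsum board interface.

T = 439 K

Series thermal resistances, inner to outer:
  R_silica brick = L/(kA) = 0.0579/(1.50·2.16) = 0.01787 K/W
  R_perlite = L/(kA) = 0.285/(0.0499·2.16) = 2.644 K/W
  R_gypsum board = L/(kA) = 0.155/(0.158·2.16) = 0.4542 K/W
ΣR = 0.01787 + 2.644 + 0.4542 = 3.116 K/W
Q = ΔT/ΣR = (1223 K − 305.2 K)/3.116 = 294.5 W
From the inner boundary to the perlite/gypsum board interface, ΣR_partial = 2.662 K/W.
T_interface = T_in − Q·ΣR_partial = 1223 K − (294.5)(2.662) = 439 K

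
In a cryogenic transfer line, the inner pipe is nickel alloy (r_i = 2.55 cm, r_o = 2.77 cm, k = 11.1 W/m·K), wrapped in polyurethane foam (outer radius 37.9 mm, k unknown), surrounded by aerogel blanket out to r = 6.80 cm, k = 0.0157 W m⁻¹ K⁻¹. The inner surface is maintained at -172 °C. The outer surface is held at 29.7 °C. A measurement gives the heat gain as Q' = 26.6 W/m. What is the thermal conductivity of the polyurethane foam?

k = 0.0301 W/m·K

ΣR = ΔT/Q' = |-172 − 29.7|/26.6 = 7.583 m·K/W
Known resistances:
  R'_nickel alloy = ln(0.0277/0.0255)/(2πk) = 0.08275/(2π·11.1) = 0.001187 m·K/W
  R'_aerogel blanket = ln(0.0680/0.0379)/(2πk) = 0.5846/(2π·0.0157) = 5.926 m·K/W
R_polyurethane foam = ΣR − ΣR_known = 7.583 − 5.927 = 1.656 m·K/W
ln(r₂/r₁)/(2πk) = 1.656 ⇒ k = 0.3135/(2π·1.656) = 0.0301 W/m·K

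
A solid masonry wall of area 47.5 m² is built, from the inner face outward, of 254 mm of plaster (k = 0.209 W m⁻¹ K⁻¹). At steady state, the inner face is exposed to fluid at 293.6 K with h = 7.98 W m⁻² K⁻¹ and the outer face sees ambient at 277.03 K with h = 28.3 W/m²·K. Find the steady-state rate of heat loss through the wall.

Q = 572 W

Resistance network (inner→outer):
  R_conv,in = 1/(hA) = 1/(7.98·47.5) = 0.002638 K/W
  R_plaster = L/(kA) = 0.254/(0.209·47.5) = 0.02559 K/W
  R_conv,out = 1/(hA) = 1/(28.3·47.5) = 7.439×10^-4 K/W
ΣR = 0.002638 + 0.02559 + 7.439×10^-4 = 0.02897 K/W
Q = ΔT/ΣR = (293.6 K − 277.03 K)/0.02897 = 572 W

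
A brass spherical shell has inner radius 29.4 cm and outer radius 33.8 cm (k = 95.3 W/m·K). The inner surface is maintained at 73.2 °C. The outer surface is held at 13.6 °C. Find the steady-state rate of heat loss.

Q = 1.61×10^5 W

Q = 4πk·ΔT/(1/r₁ − 1/r₂) = 4π × 95.3 × 59.6 / (1/0.294 − 1/0.338) = 1.61×10^5 W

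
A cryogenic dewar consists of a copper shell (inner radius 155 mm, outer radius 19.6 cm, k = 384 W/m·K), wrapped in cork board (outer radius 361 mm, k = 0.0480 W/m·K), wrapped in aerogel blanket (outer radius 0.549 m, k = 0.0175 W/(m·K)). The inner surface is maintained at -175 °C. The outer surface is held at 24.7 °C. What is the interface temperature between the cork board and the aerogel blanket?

Series thermal resistances, inner to outer:
  R_copper = (1/0.155 − 1/0.196)/(4πk) = 1.350/(4π·384) = 2.797×10^-4 K/W
  R_cork board = (1/0.196 − 1/0.361)/(4πk) = 2.332/(4π·0.0480) = 3.866 K/W
  R_aerogel blanket = (1/0.361 − 1/0.549)/(4πk) = 0.9486/(4π·0.0175) = 4.314 K/W
ΣR = 2.797×10^-4 + 3.866 + 4.314 = 8.180 K/W
Q = ΔT/ΣR = (-175 °C − 24.7 °C)/8.180 = -24.41 W
From the inner boundary to the cork board/aerogel blanket interface, ΣR_partial = 3.866 K/W.
T_interface = T_in − Q·ΣR_partial = -175 °C − (-24.41)(3.866) = -80.6 °C

T = -80.6 °C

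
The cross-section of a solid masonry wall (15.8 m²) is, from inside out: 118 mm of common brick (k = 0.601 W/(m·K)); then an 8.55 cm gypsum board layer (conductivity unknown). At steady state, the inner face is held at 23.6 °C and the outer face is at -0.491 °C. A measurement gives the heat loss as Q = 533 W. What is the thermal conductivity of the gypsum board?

k = 0.165 W/m·K

ΣR = ΔT/Q = |23.6 − -0.491|/533 = 0.04520 K/W
Known resistances:
  R_common brick = L/(kA) = 0.118/(0.601·15.8) = 0.01243 K/W
R_gypsum board = ΣR − ΣR_known = 0.04520 − 0.01243 = 0.03277 K/W
L/(kA) = 0.03277 ⇒ k = 0.0855/(0.03277·15.8) = 0.165 W/m·K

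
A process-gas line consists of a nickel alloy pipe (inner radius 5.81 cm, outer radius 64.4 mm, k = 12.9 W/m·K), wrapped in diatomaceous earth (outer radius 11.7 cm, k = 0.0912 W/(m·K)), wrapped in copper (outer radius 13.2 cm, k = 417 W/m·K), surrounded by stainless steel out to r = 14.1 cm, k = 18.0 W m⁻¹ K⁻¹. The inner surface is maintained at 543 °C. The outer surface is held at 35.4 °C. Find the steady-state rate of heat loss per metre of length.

Q' = 486 W/m

Treat each layer as a resistance in series:
  R'_nickel alloy = ln(0.0644/0.0581)/(2πk) = 0.1029/(2π·12.9) = 0.001270 m·K/W
  R'_diatomaceous earth = ln(0.117/0.0644)/(2πk) = 0.5971/(2π·0.0912) = 1.042 m·K/W
  R'_copper = ln(0.132/0.117)/(2πk) = 0.1206/(2π·417) = 4.604×10^-5 m·K/W
  R'_stainless steel = ln(0.141/0.132)/(2πk) = 0.06596/(2π·18.0) = 5.832×10^-4 m·K/W
ΣR = 0.001270 + 1.042 + 4.604×10^-5 + 5.832×10^-4 = 1.044 m·K/W
Q' = ΔT/ΣR = (543 °C − 35.4 °C)/1.044 = 486 W/m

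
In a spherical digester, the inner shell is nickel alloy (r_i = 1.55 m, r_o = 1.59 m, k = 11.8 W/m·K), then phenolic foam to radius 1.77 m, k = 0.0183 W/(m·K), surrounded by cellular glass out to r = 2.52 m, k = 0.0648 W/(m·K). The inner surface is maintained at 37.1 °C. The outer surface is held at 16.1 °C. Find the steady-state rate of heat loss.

Resistance network (inner→outer):
  R_nickel alloy = (1/1.55 − 1/1.59)/(4πk) = 0.01623/(4π·11.8) = 1.095×10^-4 K/W
  R_phenolic foam = (1/1.59 − 1/1.77)/(4πk) = 0.06396/(4π·0.0183) = 0.2781 K/W
  R_cellular glass = (1/1.77 − 1/2.52)/(4πk) = 0.1681/(4π·0.0648) = 0.2065 K/W
ΣR = 1.095×10^-4 + 0.2781 + 0.2065 = 0.4847 K/W
Q = ΔT/ΣR = (37.1 °C − 16.1 °C)/0.4847 = 43.3 W

Q = 43.3 W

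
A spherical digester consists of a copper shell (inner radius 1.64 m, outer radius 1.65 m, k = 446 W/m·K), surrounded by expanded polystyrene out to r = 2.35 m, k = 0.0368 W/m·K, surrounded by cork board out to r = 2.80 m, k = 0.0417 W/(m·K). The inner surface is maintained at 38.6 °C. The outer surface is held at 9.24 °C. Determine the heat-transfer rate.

Resistance network (inner→outer):
  R_copper = (1/1.64 − 1/1.65)/(4πk) = 0.003695/(4π·446) = 6.594×10^-7 K/W
  R_expanded polystyrene = (1/1.65 − 1/2.35)/(4πk) = 0.1805/(4π·0.0368) = 0.3904 K/W
  R_cork board = (1/2.35 − 1/2.80)/(4πk) = 0.06839/(4π·0.0417) = 0.1305 K/W
ΣR = 6.594×10^-7 + 0.3904 + 0.1305 = 0.5209 K/W
Q = ΔT/ΣR = (38.6 °C − 9.24 °C)/0.5209 = 56.4 W

Q = 56.4 W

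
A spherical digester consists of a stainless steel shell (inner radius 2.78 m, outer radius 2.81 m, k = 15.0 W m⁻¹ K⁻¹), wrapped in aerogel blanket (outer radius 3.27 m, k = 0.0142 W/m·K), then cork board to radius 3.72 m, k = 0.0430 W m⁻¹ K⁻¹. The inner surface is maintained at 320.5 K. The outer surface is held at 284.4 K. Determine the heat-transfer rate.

Q = 103 W

Treat each layer as a resistance in series:
  R_stainless steel = (1/2.78 − 1/2.81)/(4πk) = 0.003840/(4π·15.0) = 2.037×10^-5 K/W
  R_aerogel blanket = (1/2.81 − 1/3.27)/(4πk) = 0.05006/(4π·0.0142) = 0.2805 K/W
  R_cork board = (1/3.27 − 1/3.72)/(4πk) = 0.03699/(4π·0.0430) = 0.06846 K/W
ΣR = 2.037×10^-5 + 0.2805 + 0.06846 = 0.3490 K/W
Q = ΔT/ΣR = (320.5 K − 284.4 K)/0.3490 = 103 W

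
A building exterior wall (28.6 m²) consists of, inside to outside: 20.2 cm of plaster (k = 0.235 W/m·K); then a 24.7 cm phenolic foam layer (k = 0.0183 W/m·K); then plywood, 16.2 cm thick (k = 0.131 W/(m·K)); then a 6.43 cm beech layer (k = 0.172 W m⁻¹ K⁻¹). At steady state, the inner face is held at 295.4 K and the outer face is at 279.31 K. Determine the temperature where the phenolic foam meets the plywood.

T = 280.93 K

Treat each layer as a resistance in series:
  R_plaster = L/(kA) = 0.202/(0.235·28.6) = 0.03006 K/W
  R_phenolic foam = L/(kA) = 0.247/(0.0183·28.6) = 0.4719 K/W
  R_plywood = L/(kA) = 0.162/(0.131·28.6) = 0.04324 K/W
  R_beech = L/(kA) = 0.0643/(0.172·28.6) = 0.01307 K/W
ΣR = 0.03006 + 0.4719 + 0.04324 + 0.01307 = 0.5583 K/W
Q = ΔT/ΣR = (295.4 K − 279.31 K)/0.5583 = 28.82 W
From the inner boundary to the phenolic foam/plywood interface, ΣR_partial = 0.5020 K/W.
T_interface = T_in − Q·ΣR_partial = 295.4 K − (28.82)(0.5020) = 280.93 K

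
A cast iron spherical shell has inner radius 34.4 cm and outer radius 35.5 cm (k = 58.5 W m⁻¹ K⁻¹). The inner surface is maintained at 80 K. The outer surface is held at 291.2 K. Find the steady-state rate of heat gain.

Q = 4πk·ΔT/(1/r₁ − 1/r₂) = 4π × 58.5 × 211.2 / (1/0.344 − 1/0.355) = 1.72×10^6 W

Q = 1720 kW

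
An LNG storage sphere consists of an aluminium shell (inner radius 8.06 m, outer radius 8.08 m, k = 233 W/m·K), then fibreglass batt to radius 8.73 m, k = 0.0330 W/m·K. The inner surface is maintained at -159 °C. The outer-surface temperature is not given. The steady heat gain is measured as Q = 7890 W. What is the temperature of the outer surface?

T_out = 16.3 °C

Sum the resistances:
  R_aluminium = (1/8.06 − 1/8.08)/(4πk) = 3.071×10^-4/(4π·233) = 1.049×10^-7 K/W
  R_fibreglass batt = (1/8.08 − 1/8.73)/(4πk) = 0.009215/(4π·0.0330) = 0.02222 K/W
ΣR = 0.02222 K/W
ΔT = Q·ΣR = 7890 × 0.02222 = 175.3 K
Heat flows inward, so T_out = T_in + ΔT = -159 + 175.3 = 16.3 °C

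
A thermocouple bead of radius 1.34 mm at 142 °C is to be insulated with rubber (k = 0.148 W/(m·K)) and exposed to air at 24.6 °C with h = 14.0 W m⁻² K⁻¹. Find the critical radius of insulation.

For a sphere, r_cr = 2k_ins/h = 2·0.148/14.0 = 0.0211 m = 2.11 cm

r_cr = 2.11 cm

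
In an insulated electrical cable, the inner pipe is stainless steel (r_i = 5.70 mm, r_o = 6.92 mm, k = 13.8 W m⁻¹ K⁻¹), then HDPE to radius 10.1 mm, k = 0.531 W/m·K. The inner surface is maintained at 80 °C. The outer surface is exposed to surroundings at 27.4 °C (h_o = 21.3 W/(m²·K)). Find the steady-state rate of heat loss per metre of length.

Q' = 61.5 W/m

Resistance network (inner→outer):
  R'_stainless steel = ln(0.00692/0.00570)/(2πk) = 0.1939/(2π·13.8) = 0.002237 m·K/W
  R'_HDPE = ln(0.0101/0.00692)/(2πk) = 0.3781/(2π·0.531) = 0.1133 m·K/W
  R'_conv,out = 1/(2πr h) = 1/(2π·0.0101·21.3) = 0.7398 m·K/W
ΣR = 0.002237 + 0.1133 + 0.7398 = 0.8553 m·K/W
Q' = ΔT/ΣR = (80 °C − 27.4 °C)/0.8553 = 61.5 W/m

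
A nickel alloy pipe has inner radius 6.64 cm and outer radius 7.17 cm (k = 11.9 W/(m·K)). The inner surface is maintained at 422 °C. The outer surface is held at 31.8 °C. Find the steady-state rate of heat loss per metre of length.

Q' = 380 kW/m

Q' = 2πk·ΔT/ln(r₂/r₁) = 2π × 11.9 × 390.2 / ln(0.0717/0.0664) = 3.80×10^5 W/m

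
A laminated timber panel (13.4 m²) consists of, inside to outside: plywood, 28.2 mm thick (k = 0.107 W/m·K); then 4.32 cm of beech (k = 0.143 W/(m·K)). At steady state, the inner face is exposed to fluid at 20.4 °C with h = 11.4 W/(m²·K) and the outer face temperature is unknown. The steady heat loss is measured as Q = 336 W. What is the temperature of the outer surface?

Sum the resistances:
  R_conv,in = 1/(hA) = 1/(11.4·13.4) = 0.006546 K/W
  R_plywood = L/(kA) = 0.0282/(0.107·13.4) = 0.01967 K/W
  R_beech = L/(kA) = 0.0432/(0.143·13.4) = 0.02254 K/W
ΣR = 0.04876 K/W
ΔT = Q·ΣR = 336 × 0.04876 = 16.38 K
Heat flows outward, so T_out = T_in − ΔT = 20.4 − 16.38 = 4.02 °C

T_out = 4.02 °C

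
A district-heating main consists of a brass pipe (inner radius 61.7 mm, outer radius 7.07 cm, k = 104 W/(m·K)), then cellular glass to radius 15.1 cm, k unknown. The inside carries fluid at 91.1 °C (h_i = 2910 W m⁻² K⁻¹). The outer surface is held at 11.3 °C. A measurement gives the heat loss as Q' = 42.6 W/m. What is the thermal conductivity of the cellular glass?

ΣR = ΔT/Q' = |91.1 − 11.3|/42.6 = 1.873 m·K/W
Known resistances:
  R'_conv,in = 1/(2πr h) = 1/(2π·0.0617·2910) = 8.864×10^-4 m·K/W
  R'_brass = ln(0.0707/0.0617)/(2πk) = 0.1362/(2π·104) = 2.084×10^-4 m·K/W
R_cellular glass = ΣR − ΣR_known = 1.873 − 0.001095 = 1.872 m·K/W
ln(r₂/r₁)/(2πk) = 1.872 ⇒ k = 0.7588/(2π·1.872) = 0.0645 W/m·K

k = 0.0645 W/m·K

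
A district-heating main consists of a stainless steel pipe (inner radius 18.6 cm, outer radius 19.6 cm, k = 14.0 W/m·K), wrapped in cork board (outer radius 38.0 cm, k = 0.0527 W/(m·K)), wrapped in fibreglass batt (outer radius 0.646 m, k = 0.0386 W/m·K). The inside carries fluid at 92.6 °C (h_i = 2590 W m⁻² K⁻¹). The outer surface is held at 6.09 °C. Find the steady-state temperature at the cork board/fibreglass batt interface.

Resistance network (inner→outer):
  R'_conv,in = 1/(2πr h) = 1/(2π·0.186·2590) = 3.304×10^-4 m·K/W
  R'_stainless steel = ln(0.196/0.186)/(2πk) = 0.05237/(2π·14.0) = 5.953×10^-4 m·K/W
  R'_cork board = ln(0.380/0.196)/(2πk) = 0.6621/(2π·0.0527) = 1.999 m·K/W
  R'_fibreglass batt = ln(0.646/0.380)/(2πk) = 0.5306/(2π·0.0386) = 2.188 m·K/W
ΣR = 3.304×10^-4 + 5.953×10^-4 + 1.999 + 2.188 = 4.188 m·K/W
Q' = ΔT/ΣR = (92.6 °C − 6.09 °C)/4.188 = 20.66 W/m
From the inner boundary to the cork board/fibreglass batt interface, ΣR_partial = 2.000 m·K/W.
T_interface = T_in − Q'·ΣR_partial = 92.6 °C − (20.66)(2.000) = 51.3 °C

T = 51.3 °C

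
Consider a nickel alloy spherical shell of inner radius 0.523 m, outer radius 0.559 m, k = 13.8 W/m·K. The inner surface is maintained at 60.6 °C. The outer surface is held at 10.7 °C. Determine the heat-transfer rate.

Q = 4πk·ΔT/(1/r₁ − 1/r₂) = 4π × 13.8 × 49.9 / (1/0.523 − 1/0.559) = 70300 W

Q = 70.3 kW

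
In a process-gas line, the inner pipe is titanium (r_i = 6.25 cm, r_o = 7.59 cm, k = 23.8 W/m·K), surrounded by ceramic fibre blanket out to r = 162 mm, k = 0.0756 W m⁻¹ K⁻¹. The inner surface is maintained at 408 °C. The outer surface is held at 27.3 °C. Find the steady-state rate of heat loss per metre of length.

Series thermal resistances, inner to outer:
  R'_titanium = ln(0.0759/0.0625)/(2πk) = 0.1943/(2π·23.8) = 0.001299 m·K/W
  R'_ceramic fibre blanket = ln(0.162/0.0759)/(2πk) = 0.7582/(2π·0.0756) = 1.596 m·K/W
ΣR = 0.001299 + 1.596 = 1.597 m·K/W
Q' = ΔT/ΣR = (408 °C − 27.3 °C)/1.597 = 238 W/m

Q' = 238 W/m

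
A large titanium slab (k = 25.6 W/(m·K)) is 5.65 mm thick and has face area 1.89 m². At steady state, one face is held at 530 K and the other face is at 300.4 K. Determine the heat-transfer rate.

Q = 1.97×10^6 W

Q = kA·ΔT/L = 25.6 × 1.89 × |530 K − 300.4 K| / 0.00565 = 1.97×10^6 W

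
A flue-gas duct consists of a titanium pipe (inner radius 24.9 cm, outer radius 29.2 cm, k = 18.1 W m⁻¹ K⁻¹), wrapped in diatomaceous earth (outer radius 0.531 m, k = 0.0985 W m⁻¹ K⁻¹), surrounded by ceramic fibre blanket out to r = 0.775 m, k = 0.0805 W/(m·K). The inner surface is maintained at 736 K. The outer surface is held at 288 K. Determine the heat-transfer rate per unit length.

Q' = 261 W/m

Series thermal resistances, inner to outer:
  R'_titanium = ln(0.292/0.249)/(2πk) = 0.1593/(2π·18.1) = 0.001401 m·K/W
  R'_diatomaceous earth = ln(0.531/0.292)/(2πk) = 0.5980/(2π·0.0985) = 0.9663 m·K/W
  R'_ceramic fibre blanket = ln(0.775/0.531)/(2πk) = 0.3781/(2π·0.0805) = 0.7475 m·K/W
ΣR = 0.001401 + 0.9663 + 0.7475 = 1.715 m·K/W
Q' = ΔT/ΣR = (736 K − 288 K)/1.715 = 261 W/m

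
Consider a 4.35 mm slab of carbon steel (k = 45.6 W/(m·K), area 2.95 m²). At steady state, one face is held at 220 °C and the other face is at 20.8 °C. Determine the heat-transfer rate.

Q = kA·ΔT/L = 45.6 × 2.95 × |220 °C − 20.8 °C| / 0.00435 = 6.16×10^6 W

Q = 6.16×10^6 W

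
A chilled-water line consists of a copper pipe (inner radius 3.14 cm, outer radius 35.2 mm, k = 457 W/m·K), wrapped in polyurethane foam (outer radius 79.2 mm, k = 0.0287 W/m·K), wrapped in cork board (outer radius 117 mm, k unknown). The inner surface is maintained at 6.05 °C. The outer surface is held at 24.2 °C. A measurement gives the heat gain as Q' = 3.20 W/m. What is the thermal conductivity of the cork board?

ΣR = ΔT/Q' = |6.05 − 24.2|/3.20 = 5.672 m·K/W
Known resistances:
  R'_copper = ln(0.0352/0.0314)/(2πk) = 0.1142/(2π·457) = 3.978×10^-5 m·K/W
  R'_polyurethane foam = ln(0.0792/0.0352)/(2πk) = 0.8109/(2π·0.0287) = 4.497 m·K/W
R_cork board = ΣR − ΣR_known = 5.672 − 4.497 = 1.175 m·K/W
ln(r₂/r₁)/(2πk) = 1.175 ⇒ k = 0.3902/(2π·1.175) = 0.0529 W/m·K

k = 0.0529 W/m·K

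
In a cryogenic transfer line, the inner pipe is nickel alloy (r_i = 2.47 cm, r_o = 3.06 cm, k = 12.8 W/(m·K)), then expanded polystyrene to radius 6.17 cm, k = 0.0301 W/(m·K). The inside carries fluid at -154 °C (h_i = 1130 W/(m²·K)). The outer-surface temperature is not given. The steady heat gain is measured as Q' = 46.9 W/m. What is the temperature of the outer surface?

Series resistances:
  R'_conv,in = 1/(2πr h) = 1/(2π·0.0247·1130) = 0.005702 m·K/W
  R'_nickel alloy = ln(0.0306/0.0247)/(2πk) = 0.2142/(2π·12.8) = 0.002663 m·K/W
  R'_expanded polystyrene = ln(0.0617/0.0306)/(2πk) = 0.7013/(2π·0.0301) = 3.708 m·K/W
ΣR = 3.716 m·K/W
ΔT = Q'·ΣR = 46.9 × 3.716 = 174.3 K
Heat flows inward, so T_out = T_in + ΔT = -154 + 174.3 = 20.3 °C

T_out = 20.3 °C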